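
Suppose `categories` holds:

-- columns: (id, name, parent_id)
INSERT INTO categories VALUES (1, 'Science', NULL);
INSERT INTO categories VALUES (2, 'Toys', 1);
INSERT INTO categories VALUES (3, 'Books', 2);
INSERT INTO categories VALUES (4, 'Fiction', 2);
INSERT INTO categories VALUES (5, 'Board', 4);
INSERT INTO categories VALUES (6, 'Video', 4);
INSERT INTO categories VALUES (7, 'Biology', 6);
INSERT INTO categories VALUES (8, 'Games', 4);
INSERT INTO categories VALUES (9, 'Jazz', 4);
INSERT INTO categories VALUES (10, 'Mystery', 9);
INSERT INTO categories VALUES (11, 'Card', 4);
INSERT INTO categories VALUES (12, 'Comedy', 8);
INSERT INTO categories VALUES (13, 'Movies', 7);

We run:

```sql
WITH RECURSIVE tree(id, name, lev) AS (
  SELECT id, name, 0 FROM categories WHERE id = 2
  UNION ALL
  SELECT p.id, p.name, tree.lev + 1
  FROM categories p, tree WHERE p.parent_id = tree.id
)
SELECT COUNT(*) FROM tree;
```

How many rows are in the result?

12

Base: id=2 (Toys) at lev 0.
Iteration 1: rows with parent_id in {2} -> Books (id 3, lev 1), Fiction (id 4, lev 1).
Iteration 2: rows with parent_id in {3,4} -> Board (id 5, lev 2), Video (id 6, lev 2), Games (id 8, lev 2), Jazz (id 9, lev 2), Card (id 11, lev 2).
Iteration 3: rows with parent_id in {5,6,8,9,11} -> Biology (id 7, lev 3), Mystery (id 10, lev 3), Comedy (id 12, lev 3).
Iteration 4: rows with parent_id in {7,10,12} -> Movies (id 13, lev 4).
Iteration 5: no rows with parent_id in {13}; recursion stops.
Total rows emitted: 12.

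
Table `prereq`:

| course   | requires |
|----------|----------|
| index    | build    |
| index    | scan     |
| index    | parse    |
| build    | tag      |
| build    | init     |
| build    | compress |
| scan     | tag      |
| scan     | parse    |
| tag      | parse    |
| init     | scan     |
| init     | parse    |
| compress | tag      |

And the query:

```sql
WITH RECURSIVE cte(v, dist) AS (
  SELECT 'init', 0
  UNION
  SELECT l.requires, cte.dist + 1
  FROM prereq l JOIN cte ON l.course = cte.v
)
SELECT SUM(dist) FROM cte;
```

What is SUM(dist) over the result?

9

Base: (init, dist=0).
Iteration 1: edges from {init} -> (parse, dist=1), (scan, dist=1).
Iteration 2: edges from {parse,scan} -> (parse, dist=2), (tag, dist=2).
Iteration 3: edges from {parse,tag} -> (parse, dist=3).
Iteration 4: no outgoing edges from {parse}; recursion stops.
SUM(dist) = 0 + 1 + 1 + 2 + 2 + 3 = 9.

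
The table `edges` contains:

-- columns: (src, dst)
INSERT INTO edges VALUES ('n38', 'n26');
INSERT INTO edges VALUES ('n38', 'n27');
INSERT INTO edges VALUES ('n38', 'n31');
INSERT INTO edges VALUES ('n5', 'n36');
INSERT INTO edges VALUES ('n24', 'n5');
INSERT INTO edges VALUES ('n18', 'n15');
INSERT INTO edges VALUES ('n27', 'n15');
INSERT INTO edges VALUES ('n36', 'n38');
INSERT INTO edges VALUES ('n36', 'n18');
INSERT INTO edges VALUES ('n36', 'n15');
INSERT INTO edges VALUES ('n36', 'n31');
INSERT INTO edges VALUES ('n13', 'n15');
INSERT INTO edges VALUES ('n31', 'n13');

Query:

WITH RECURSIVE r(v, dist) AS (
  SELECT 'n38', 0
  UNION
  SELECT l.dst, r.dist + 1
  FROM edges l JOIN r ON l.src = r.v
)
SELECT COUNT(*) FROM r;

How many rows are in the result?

Base: (n38, dist=0).
Iteration 1: edges from {n38} -> (n26, dist=1), (n27, dist=1), (n31, dist=1).
Iteration 2: edges from {n26,n27,n31} -> (n13, dist=2), (n15, dist=2).
Iteration 3: edges from {n13,n15} -> (n15, dist=3).
Iteration 4: no outgoing edges from {n15}; recursion stops.
Total rows emitted: 7.

7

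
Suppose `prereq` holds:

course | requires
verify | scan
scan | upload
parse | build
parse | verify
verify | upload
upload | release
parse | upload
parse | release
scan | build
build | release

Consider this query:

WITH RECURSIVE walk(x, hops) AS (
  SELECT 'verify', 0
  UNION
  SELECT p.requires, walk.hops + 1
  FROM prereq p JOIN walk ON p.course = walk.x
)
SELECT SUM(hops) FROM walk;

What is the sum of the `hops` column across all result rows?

Base: (verify, hops=0).
Iteration 1: edges from {verify} -> (scan, hops=1), (upload, hops=1).
Iteration 2: edges from {scan,upload} -> (build, hops=2), (release, hops=2), (upload, hops=2).
Iteration 3: edges from {build,release,upload} -> (release, hops=3). [UNION drops 1 duplicate row(s)]
Iteration 4: no outgoing edges from {release}; recursion stops.
SUM(hops) = 0 + 1 + 1 + 2 + 2 + 2 + 3 = 11.

11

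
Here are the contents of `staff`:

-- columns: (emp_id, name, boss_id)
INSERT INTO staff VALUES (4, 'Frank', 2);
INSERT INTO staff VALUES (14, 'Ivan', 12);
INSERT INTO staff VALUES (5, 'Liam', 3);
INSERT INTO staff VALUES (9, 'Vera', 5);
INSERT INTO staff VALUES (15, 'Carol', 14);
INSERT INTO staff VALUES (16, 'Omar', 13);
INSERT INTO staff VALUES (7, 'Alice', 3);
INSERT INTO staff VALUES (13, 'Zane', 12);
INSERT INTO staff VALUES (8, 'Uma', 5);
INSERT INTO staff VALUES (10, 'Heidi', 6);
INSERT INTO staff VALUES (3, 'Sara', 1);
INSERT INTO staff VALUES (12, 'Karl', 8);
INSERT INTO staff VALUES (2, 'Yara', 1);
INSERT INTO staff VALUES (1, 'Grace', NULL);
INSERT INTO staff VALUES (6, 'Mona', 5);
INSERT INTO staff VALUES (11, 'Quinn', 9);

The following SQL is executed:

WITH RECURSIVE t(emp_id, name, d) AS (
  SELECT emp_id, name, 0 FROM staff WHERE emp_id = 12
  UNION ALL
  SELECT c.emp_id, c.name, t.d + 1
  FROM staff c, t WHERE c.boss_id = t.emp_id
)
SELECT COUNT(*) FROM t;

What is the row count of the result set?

Base: emp_id=12 (Karl) at d 0.
Iteration 1: rows with boss_id in {12} -> Zane (id 13, d 1), Ivan (id 14, d 1).
Iteration 2: rows with boss_id in {13,14} -> Carol (id 15, d 2), Omar (id 16, d 2).
Iteration 3: no rows with boss_id in {15,16}; recursion stops.
Total rows emitted: 5.

5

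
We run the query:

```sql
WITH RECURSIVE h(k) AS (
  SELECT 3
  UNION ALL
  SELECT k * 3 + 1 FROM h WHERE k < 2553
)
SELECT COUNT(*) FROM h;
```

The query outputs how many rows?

8

Base: k=3.
Iteration 1: 3 < 2553 holds -> k = 3 * 3 + 1 = 10.
Iteration 2: 10 < 2553 holds -> k = 10 * 3 + 1 = 31.
Iteration 3: 31 < 2553 holds -> k = 31 * 3 + 1 = 94.
Iteration 4: 94 < 2553 holds -> k = 94 * 3 + 1 = 283.
Iteration 5: 283 < 2553 holds -> k = 283 * 3 + 1 = 850.
Iteration 6: 850 < 2553 holds -> k = 850 * 3 + 1 = 2551.
Iteration 7: 2551 < 2553 holds -> k = 2551 * 3 + 1 = 7654.
Iteration 8: 7654 < 2553 fails; recursion stops.
Total rows emitted: 8.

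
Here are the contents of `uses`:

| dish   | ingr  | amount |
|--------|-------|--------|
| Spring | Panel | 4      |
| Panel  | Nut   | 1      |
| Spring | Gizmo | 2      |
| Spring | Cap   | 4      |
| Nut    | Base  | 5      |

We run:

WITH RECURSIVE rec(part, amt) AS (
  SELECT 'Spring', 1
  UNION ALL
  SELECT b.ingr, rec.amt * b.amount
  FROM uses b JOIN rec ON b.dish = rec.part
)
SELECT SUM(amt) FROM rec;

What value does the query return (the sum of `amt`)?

35

Base: (Spring, amt=1).
Iteration 1: components of {Spring} -> Cap = 1*4 = 4, Gizmo = 1*2 = 2, Panel = 1*4 = 4.
Iteration 2: components of {Cap,Gizmo,Panel} -> Nut = 4*1 = 4.
Iteration 3: components of {Nut} -> Base = 4*5 = 20.
Iteration 4: no further components; recursion stops.
SUM(amt) = 1 + 4 + 2 + 4 + 4 + 20 = 35.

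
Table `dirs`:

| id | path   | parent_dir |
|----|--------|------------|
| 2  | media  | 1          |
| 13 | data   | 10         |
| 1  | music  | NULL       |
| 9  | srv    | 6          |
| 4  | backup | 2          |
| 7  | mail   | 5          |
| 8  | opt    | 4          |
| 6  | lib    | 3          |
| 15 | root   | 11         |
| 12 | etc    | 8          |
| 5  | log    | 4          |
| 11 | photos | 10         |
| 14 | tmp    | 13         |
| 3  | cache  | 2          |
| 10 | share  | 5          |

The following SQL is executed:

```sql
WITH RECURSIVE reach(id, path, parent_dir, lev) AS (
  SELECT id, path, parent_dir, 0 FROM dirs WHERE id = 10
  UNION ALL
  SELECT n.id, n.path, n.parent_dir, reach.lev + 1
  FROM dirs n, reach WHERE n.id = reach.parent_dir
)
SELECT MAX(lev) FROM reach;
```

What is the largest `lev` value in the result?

Base: id=10 (share), parent_dir=5, lev 0.
Iteration 1: join on id=5 -> log (id 5, parent_dir=4, lev 1).
Iteration 2: join on id=4 -> backup (id 4, parent_dir=2, lev 2).
Iteration 3: join on id=2 -> media (id 2, parent_dir=1, lev 3).
Iteration 4: join on id=1 -> music (id 1, parent_dir=NULL, lev 4).
Iteration 5: parent_dir is NULL; no match; recursion stops.
lev values: 0, 1, 2, 3, 4; the maximum is 4.

4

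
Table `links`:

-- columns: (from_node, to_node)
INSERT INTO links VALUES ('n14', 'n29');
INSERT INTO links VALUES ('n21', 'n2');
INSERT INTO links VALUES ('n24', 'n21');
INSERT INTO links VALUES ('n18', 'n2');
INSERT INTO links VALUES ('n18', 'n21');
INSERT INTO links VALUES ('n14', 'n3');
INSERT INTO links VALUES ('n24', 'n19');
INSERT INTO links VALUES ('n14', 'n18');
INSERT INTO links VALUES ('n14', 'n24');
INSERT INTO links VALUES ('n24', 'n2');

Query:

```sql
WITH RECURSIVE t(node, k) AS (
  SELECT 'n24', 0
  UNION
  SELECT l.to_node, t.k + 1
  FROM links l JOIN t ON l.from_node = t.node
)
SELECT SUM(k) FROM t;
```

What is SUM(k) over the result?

Base: (n24, k=0).
Iteration 1: edges from {n24} -> (n19, k=1), (n2, k=1), (n21, k=1).
Iteration 2: edges from {n19,n2,n21} -> (n2, k=2).
Iteration 3: no outgoing edges from {n2}; recursion stops.
SUM(k) = 0 + 1 + 1 + 1 + 2 = 5.

5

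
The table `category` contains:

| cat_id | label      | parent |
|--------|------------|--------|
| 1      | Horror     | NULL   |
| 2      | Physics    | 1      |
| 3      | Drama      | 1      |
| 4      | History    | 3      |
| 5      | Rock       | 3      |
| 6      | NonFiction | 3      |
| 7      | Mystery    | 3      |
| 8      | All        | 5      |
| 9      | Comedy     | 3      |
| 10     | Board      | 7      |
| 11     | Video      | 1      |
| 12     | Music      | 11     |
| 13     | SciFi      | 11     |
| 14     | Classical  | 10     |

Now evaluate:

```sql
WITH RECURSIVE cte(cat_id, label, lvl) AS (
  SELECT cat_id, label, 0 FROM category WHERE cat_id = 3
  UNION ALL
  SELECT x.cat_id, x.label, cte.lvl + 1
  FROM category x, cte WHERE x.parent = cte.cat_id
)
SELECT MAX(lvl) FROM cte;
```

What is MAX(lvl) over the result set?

3

Base: cat_id=3 (Drama) at lvl 0.
Iteration 1: rows with parent in {3} -> History (id 4, lvl 1), Rock (id 5, lvl 1), NonFiction (id 6, lvl 1), Mystery (id 7, lvl 1), Comedy (id 9, lvl 1).
Iteration 2: rows with parent in {4,5,6,7,9} -> All (id 8, lvl 2), Board (id 10, lvl 2).
Iteration 3: rows with parent in {8,10} -> Classical (id 14, lvl 3).
Iteration 4: no rows with parent in {14}; recursion stops.
lvl values: 0, 1, 1, 1, 1, 1, 2, 2, 3; the maximum is 3.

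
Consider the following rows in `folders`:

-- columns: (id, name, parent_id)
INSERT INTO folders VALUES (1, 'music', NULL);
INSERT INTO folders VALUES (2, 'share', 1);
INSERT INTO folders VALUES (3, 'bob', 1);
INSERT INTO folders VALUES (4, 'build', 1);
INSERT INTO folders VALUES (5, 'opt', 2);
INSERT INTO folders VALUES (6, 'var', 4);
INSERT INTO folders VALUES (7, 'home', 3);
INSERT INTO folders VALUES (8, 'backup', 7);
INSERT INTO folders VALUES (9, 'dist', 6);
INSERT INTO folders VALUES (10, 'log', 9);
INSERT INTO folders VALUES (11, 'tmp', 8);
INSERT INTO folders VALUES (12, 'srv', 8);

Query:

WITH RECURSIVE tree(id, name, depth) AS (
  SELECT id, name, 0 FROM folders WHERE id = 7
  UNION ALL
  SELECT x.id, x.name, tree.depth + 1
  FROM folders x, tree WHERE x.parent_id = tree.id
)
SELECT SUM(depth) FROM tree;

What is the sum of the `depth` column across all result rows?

Base: id=7 (home) at depth 0.
Iteration 1: rows with parent_id in {7} -> backup (id 8, depth 1).
Iteration 2: rows with parent_id in {8} -> tmp (id 11, depth 2), srv (id 12, depth 2).
Iteration 3: no rows with parent_id in {11,12}; recursion stops.
SUM(depth) = 0 + 1 + 2 + 2 = 5.

5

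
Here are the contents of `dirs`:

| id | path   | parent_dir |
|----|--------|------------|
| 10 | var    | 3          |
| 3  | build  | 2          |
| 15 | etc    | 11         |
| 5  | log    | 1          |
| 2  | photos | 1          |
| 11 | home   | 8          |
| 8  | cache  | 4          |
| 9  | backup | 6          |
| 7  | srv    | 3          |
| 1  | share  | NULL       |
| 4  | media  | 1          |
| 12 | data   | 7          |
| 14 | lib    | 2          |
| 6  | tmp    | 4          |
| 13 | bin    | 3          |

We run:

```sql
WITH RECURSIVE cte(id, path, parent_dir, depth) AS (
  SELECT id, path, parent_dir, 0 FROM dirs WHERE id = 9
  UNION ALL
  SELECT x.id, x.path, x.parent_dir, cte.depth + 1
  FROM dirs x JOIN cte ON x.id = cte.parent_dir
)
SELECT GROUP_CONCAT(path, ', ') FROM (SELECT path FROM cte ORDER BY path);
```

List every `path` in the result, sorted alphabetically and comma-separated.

backup, media, share, tmp

Base: id=9 (backup), parent_dir=6, depth 0.
Iteration 1: join on id=6 -> tmp (id 6, parent_dir=4, depth 1).
Iteration 2: join on id=4 -> media (id 4, parent_dir=1, depth 2).
Iteration 3: join on id=1 -> share (id 1, parent_dir=NULL, depth 3).
Iteration 4: parent_dir is NULL; no match; recursion stops.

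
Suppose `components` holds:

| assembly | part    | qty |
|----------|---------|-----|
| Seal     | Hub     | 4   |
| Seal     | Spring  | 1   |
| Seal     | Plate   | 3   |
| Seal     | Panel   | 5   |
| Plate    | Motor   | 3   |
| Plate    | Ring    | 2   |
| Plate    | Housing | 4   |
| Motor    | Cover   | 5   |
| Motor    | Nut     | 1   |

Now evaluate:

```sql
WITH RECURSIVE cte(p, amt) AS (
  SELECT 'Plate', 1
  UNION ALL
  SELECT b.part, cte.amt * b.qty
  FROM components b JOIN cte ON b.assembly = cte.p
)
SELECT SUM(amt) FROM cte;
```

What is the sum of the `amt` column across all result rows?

Base: (Plate, amt=1).
Iteration 1: components of {Plate} -> Housing = 1*4 = 4, Motor = 1*3 = 3, Ring = 1*2 = 2.
Iteration 2: components of {Housing,Motor,Ring} -> Cover = 3*5 = 15, Nut = 3*1 = 3.
Iteration 3: no further components; recursion stops.
SUM(amt) = 1 + 3 + 2 + 4 + 15 + 3 = 28.

28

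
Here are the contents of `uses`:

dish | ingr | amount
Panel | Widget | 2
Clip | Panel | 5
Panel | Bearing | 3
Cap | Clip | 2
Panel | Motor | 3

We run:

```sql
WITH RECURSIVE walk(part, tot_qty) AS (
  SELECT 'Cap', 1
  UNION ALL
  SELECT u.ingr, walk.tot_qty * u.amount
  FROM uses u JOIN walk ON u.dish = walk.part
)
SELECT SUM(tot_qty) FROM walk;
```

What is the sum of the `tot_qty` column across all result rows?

Base: (Cap, tot_qty=1).
Iteration 1: components of {Cap} -> Clip = 1*2 = 2.
Iteration 2: components of {Clip} -> Panel = 2*5 = 10.
Iteration 3: components of {Panel} -> Bearing = 10*3 = 30, Motor = 10*3 = 30, Widget = 10*2 = 20.
Iteration 4: no further components; recursion stops.
SUM(tot_qty) = 1 + 2 + 10 + 30 + 20 + 30 = 93.

93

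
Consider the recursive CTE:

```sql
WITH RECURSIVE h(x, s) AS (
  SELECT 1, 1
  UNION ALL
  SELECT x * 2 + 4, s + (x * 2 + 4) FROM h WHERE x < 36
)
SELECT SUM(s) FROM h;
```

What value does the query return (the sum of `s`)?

Base: x=1, s=1.
Iteration 1: 1 < 36 holds -> x = 1 * 2 + 4 = 6, s = 1 + 6 = 7.
Iteration 2: 6 < 36 holds -> x = 6 * 2 + 4 = 16, s = 7 + 16 = 23.
Iteration 3: 16 < 36 holds -> x = 16 * 2 + 4 = 36, s = 23 + 36 = 59.
Iteration 4: 36 < 36 fails; recursion stops.
SUM(s) = 1 + 7 + 23 + 59 = 90.

90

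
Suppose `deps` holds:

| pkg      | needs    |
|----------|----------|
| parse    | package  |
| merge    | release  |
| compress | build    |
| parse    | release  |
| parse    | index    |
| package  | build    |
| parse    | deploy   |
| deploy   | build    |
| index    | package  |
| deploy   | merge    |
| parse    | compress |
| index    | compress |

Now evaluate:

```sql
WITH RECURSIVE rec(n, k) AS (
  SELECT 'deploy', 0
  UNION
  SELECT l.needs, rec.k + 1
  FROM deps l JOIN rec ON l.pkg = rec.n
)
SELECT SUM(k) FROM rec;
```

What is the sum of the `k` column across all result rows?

4

Base: (deploy, k=0).
Iteration 1: edges from {deploy} -> (build, k=1), (merge, k=1).
Iteration 2: edges from {build,merge} -> (release, k=2).
Iteration 3: no outgoing edges from {release}; recursion stops.
SUM(k) = 0 + 1 + 1 + 2 = 4.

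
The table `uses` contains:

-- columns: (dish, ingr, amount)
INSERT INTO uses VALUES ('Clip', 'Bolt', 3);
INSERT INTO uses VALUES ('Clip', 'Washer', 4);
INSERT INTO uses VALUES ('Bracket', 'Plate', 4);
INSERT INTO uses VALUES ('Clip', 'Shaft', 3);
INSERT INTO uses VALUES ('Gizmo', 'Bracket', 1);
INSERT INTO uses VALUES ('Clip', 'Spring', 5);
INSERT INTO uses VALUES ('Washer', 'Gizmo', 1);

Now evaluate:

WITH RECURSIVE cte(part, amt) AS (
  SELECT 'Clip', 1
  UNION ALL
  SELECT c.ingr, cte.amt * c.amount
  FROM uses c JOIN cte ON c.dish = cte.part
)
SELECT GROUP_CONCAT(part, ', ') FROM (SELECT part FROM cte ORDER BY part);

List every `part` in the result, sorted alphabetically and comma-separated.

Bolt, Bracket, Clip, Gizmo, Plate, Shaft, Spring, Washer

Base: (Clip, amt=1).
Iteration 1: components of {Clip} -> Bolt = 1*3 = 3, Shaft = 1*3 = 3, Spring = 1*5 = 5, Washer = 1*4 = 4.
Iteration 2: components of {Bolt,Shaft,Spring,Washer} -> Gizmo = 4*1 = 4.
Iteration 3: components of {Gizmo} -> Bracket = 4*1 = 4.
Iteration 4: components of {Bracket} -> Plate = 4*4 = 16.
Iteration 5: no further components; recursion stops.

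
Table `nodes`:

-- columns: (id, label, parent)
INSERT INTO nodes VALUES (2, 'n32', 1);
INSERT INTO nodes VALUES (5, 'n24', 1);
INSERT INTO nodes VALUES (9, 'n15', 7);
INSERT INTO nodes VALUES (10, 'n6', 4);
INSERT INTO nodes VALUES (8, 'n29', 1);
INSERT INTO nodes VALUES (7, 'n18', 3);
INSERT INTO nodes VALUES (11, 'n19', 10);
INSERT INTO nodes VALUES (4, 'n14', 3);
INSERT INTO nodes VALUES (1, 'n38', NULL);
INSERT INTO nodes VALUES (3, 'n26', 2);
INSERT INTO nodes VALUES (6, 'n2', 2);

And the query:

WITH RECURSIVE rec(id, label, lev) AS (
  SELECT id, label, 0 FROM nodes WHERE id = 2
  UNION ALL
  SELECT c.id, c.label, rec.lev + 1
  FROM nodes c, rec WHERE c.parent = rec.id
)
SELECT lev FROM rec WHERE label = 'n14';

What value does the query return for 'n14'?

Base: id=2 (n32) at lev 0.
Iteration 1: rows with parent in {2} -> n26 (id 3, lev 1), n2 (id 6, lev 1).
Iteration 2: rows with parent in {3,6} -> n14 (id 4, lev 2), n18 (id 7, lev 2).
Iteration 3: rows with parent in {4,7} -> n15 (id 9, lev 3), n6 (id 10, lev 3).
Iteration 4: rows with parent in {9,10} -> n19 (id 11, lev 4).
Iteration 5: no rows with parent in {11}; recursion stops.

2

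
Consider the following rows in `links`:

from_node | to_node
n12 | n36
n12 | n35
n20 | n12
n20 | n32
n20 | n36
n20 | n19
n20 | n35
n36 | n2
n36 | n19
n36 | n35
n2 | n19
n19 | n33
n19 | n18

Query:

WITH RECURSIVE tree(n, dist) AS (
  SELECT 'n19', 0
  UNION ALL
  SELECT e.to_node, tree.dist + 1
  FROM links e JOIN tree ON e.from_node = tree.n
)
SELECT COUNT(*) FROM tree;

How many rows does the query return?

3

Base: (n19, dist=0).
Iteration 1: edges from {n19} -> (n18, dist=1), (n33, dist=1).
Iteration 2: no outgoing edges from {n18,n33}; recursion stops.
Total rows emitted: 3.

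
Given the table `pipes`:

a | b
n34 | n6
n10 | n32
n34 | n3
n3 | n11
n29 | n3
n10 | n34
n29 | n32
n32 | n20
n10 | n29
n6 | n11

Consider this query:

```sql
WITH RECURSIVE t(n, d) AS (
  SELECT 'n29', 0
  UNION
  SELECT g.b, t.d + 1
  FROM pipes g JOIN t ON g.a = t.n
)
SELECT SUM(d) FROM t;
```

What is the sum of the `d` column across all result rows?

6

Base: (n29, d=0).
Iteration 1: edges from {n29} -> (n3, d=1), (n32, d=1).
Iteration 2: edges from {n3,n32} -> (n11, d=2), (n20, d=2).
Iteration 3: no outgoing edges from {n11,n20}; recursion stops.
SUM(d) = 0 + 1 + 1 + 2 + 2 = 6.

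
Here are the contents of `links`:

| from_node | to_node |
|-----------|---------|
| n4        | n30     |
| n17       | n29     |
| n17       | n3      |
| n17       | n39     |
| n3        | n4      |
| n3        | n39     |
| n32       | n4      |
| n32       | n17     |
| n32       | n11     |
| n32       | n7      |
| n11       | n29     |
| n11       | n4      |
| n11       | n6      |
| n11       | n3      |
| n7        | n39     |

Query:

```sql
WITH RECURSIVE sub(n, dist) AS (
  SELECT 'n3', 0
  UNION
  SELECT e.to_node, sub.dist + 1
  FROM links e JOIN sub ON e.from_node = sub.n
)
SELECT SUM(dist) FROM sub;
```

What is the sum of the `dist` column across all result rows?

4

Base: (n3, dist=0).
Iteration 1: edges from {n3} -> (n39, dist=1), (n4, dist=1).
Iteration 2: edges from {n39,n4} -> (n30, dist=2).
Iteration 3: no outgoing edges from {n30}; recursion stops.
SUM(dist) = 0 + 1 + 1 + 2 = 4.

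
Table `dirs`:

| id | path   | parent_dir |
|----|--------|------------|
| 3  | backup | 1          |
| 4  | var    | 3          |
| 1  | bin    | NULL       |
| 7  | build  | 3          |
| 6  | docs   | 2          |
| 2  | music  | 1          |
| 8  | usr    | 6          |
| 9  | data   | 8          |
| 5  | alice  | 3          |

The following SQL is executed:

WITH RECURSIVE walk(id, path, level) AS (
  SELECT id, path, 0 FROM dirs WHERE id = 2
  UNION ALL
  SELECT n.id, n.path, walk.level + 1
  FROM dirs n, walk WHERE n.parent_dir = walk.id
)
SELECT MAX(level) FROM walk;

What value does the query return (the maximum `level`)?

3

Base: id=2 (music) at level 0.
Iteration 1: rows with parent_dir in {2} -> docs (id 6, level 1).
Iteration 2: rows with parent_dir in {6} -> usr (id 8, level 2).
Iteration 3: rows with parent_dir in {8} -> data (id 9, level 3).
Iteration 4: no rows with parent_dir in {9}; recursion stops.
level values: 0, 1, 2, 3; the maximum is 3.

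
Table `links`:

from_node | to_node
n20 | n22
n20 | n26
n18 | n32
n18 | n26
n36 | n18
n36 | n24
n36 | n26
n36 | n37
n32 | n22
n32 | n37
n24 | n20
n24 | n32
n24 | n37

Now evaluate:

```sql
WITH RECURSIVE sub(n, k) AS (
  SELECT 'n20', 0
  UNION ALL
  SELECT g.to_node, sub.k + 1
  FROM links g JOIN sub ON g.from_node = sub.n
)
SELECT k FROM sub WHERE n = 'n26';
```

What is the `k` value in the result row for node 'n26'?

1

Base: (n20, k=0).
Iteration 1: edges from {n20} -> (n22, k=1), (n26, k=1).
Iteration 2: no outgoing edges from {n22,n26}; recursion stops.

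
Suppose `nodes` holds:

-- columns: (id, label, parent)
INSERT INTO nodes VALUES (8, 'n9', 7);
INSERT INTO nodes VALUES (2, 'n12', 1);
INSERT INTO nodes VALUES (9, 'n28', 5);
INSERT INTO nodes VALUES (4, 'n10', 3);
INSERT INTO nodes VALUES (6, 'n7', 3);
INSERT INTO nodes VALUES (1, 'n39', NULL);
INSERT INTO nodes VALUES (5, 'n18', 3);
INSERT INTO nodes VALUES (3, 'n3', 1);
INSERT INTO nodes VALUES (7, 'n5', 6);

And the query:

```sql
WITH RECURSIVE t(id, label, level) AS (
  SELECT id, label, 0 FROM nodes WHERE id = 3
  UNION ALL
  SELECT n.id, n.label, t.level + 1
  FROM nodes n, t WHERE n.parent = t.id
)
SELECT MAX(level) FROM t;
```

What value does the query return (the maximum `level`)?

Base: id=3 (n3) at level 0.
Iteration 1: rows with parent in {3} -> n10 (id 4, level 1), n18 (id 5, level 1), n7 (id 6, level 1).
Iteration 2: rows with parent in {4,5,6} -> n5 (id 7, level 2), n28 (id 9, level 2).
Iteration 3: rows with parent in {7,9} -> n9 (id 8, level 3).
Iteration 4: no rows with parent in {8}; recursion stops.
level values: 0, 1, 1, 1, 2, 2, 3; the maximum is 3.

3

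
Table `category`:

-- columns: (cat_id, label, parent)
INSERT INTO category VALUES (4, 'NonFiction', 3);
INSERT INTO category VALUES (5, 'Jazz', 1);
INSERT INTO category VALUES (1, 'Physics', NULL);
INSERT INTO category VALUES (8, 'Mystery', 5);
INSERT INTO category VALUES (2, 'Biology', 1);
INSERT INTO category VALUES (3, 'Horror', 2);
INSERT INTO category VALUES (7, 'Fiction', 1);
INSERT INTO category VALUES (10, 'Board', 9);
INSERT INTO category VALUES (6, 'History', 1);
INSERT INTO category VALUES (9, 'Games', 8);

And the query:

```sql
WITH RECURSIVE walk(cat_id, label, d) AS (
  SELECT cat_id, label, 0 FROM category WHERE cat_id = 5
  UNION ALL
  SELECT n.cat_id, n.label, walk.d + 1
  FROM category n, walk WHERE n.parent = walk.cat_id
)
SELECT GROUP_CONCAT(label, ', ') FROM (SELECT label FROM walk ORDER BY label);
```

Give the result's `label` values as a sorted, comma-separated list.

Board, Games, Jazz, Mystery

Base: cat_id=5 (Jazz) at d 0.
Iteration 1: rows with parent in {5} -> Mystery (id 8, d 1).
Iteration 2: rows with parent in {8} -> Games (id 9, d 2).
Iteration 3: rows with parent in {9} -> Board (id 10, d 3).
Iteration 4: no rows with parent in {10}; recursion stops.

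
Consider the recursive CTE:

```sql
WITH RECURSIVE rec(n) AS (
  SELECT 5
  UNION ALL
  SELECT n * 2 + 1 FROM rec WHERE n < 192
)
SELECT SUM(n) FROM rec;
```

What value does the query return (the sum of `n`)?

Base: n=5.
Iteration 1: 5 < 192 holds -> n = 5 * 2 + 1 = 11.
Iteration 2: 11 < 192 holds -> n = 11 * 2 + 1 = 23.
Iteration 3: 23 < 192 holds -> n = 23 * 2 + 1 = 47.
Iteration 4: 47 < 192 holds -> n = 47 * 2 + 1 = 95.
Iteration 5: 95 < 192 holds -> n = 95 * 2 + 1 = 191.
Iteration 6: 191 < 192 holds -> n = 191 * 2 + 1 = 383.
Iteration 7: 383 < 192 fails; recursion stops.
SUM(n) = 5 + 11 + 23 + 47 + 95 + 191 + 383 = 755.

755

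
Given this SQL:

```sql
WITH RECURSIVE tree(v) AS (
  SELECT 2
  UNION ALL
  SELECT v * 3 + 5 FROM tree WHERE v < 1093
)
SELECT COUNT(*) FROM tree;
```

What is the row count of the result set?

7

Base: v=2.
Iteration 1: 2 < 1093 holds -> v = 2 * 3 + 5 = 11.
Iteration 2: 11 < 1093 holds -> v = 11 * 3 + 5 = 38.
Iteration 3: 38 < 1093 holds -> v = 38 * 3 + 5 = 119.
Iteration 4: 119 < 1093 holds -> v = 119 * 3 + 5 = 362.
Iteration 5: 362 < 1093 holds -> v = 362 * 3 + 5 = 1091.
Iteration 6: 1091 < 1093 holds -> v = 1091 * 3 + 5 = 3278.
Iteration 7: 3278 < 1093 fails; recursion stops.
Total rows emitted: 7.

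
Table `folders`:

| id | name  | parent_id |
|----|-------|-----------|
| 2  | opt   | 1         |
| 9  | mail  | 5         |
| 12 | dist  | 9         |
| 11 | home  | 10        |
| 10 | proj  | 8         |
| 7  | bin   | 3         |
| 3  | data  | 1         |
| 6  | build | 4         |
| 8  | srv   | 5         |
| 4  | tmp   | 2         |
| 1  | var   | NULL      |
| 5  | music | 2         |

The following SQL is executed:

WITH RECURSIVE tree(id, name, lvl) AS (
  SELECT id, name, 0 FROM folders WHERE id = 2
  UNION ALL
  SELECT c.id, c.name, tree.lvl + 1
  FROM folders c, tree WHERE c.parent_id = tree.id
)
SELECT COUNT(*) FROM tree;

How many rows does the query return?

9

Base: id=2 (opt) at lvl 0.
Iteration 1: rows with parent_id in {2} -> tmp (id 4, lvl 1), music (id 5, lvl 1).
Iteration 2: rows with parent_id in {4,5} -> build (id 6, lvl 2), srv (id 8, lvl 2), mail (id 9, lvl 2).
Iteration 3: rows with parent_id in {6,8,9} -> proj (id 10, lvl 3), dist (id 12, lvl 3).
Iteration 4: rows with parent_id in {10,12} -> home (id 11, lvl 4).
Iteration 5: no rows with parent_id in {11}; recursion stops.
Total rows emitted: 9.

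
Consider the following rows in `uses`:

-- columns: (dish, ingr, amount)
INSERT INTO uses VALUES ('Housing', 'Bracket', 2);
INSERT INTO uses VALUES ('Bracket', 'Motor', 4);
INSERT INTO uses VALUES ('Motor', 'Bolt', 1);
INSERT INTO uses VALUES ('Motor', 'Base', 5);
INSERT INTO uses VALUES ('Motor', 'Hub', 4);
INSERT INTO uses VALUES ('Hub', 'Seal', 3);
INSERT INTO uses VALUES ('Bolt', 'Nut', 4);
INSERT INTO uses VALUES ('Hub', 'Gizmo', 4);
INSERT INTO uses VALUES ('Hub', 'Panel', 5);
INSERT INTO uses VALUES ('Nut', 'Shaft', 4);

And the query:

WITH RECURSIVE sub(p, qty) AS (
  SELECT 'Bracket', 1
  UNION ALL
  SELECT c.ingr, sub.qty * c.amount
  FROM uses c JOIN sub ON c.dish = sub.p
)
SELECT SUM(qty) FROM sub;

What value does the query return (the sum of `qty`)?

Base: (Bracket, qty=1).
Iteration 1: components of {Bracket} -> Motor = 1*4 = 4.
Iteration 2: components of {Motor} -> Base = 4*5 = 20, Bolt = 4*1 = 4, Hub = 4*4 = 16.
Iteration 3: components of {Base,Bolt,Hub} -> Gizmo = 16*4 = 64, Nut = 4*4 = 16, Panel = 16*5 = 80, Seal = 16*3 = 48.
Iteration 4: components of {Gizmo,Nut,Panel,Seal} -> Shaft = 16*4 = 64.
Iteration 5: no further components; recursion stops.
SUM(qty) = 1 + 4 + 4 + 20 + 16 + 16 + 48 + 64 + 80 + 64 = 317.

317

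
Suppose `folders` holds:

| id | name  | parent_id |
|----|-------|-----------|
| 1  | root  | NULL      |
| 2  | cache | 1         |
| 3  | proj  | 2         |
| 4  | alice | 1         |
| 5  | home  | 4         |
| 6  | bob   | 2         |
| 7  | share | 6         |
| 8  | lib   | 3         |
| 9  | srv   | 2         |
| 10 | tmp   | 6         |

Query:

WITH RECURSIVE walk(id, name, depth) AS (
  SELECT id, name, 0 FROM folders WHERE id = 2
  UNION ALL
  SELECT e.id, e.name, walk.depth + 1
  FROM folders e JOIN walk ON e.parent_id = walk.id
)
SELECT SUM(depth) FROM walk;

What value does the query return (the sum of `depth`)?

Base: id=2 (cache) at depth 0.
Iteration 1: rows with parent_id in {2} -> proj (id 3, depth 1), bob (id 6, depth 1), srv (id 9, depth 1).
Iteration 2: rows with parent_id in {3,6,9} -> share (id 7, depth 2), lib (id 8, depth 2), tmp (id 10, depth 2).
Iteration 3: no rows with parent_id in {7,8,10}; recursion stops.
SUM(depth) = 0 + 1 + 1 + 1 + 2 + 2 + 2 = 9.

9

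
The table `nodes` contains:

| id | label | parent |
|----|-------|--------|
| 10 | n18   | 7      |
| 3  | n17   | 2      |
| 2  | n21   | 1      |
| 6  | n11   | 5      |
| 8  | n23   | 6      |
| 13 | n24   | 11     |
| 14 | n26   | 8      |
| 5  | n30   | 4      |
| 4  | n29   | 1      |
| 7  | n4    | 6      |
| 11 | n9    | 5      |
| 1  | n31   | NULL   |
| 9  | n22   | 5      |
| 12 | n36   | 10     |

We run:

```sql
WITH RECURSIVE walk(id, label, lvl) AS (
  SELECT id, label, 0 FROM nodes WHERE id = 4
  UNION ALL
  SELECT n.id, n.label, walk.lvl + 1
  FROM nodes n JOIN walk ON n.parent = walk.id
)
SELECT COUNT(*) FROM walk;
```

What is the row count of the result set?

11

Base: id=4 (n29) at lvl 0.
Iteration 1: rows with parent in {4} -> n30 (id 5, lvl 1).
Iteration 2: rows with parent in {5} -> n11 (id 6, lvl 2), n22 (id 9, lvl 2), n9 (id 11, lvl 2).
Iteration 3: rows with parent in {6,9,11} -> n4 (id 7, lvl 3), n23 (id 8, lvl 3), n24 (id 13, lvl 3).
Iteration 4: rows with parent in {7,8,13} -> n18 (id 10, lvl 4), n26 (id 14, lvl 4).
Iteration 5: rows with parent in {10,14} -> n36 (id 12, lvl 5).
Iteration 6: no rows with parent in {12}; recursion stops.
Total rows emitted: 11.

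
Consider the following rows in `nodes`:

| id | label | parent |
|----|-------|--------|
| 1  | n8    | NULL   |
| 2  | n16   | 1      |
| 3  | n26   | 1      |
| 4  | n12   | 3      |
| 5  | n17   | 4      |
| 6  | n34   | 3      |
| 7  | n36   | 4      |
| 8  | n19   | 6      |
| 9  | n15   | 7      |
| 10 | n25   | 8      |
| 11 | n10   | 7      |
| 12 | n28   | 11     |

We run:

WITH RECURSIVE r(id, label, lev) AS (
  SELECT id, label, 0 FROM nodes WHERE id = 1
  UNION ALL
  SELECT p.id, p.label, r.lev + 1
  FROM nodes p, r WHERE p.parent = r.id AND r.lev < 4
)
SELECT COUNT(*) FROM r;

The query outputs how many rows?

Base: id=1 (n8) at lev 0.
Iteration 1: rows with parent in {1} -> n16 (id 2, lev 1), n26 (id 3, lev 1).
Iteration 2: rows with parent in {2,3} -> n12 (id 4, lev 2), n34 (id 6, lev 2).
Iteration 3: rows with parent in {4,6} -> n17 (id 5, lev 3), n36 (id 7, lev 3), n19 (id 8, lev 3).
Iteration 4: rows with parent in {5,7,8} -> n15 (id 9, lev 4), n25 (id 10, lev 4), n10 (id 11, lev 4).
Iteration 5: lev < 4 fails for all current rows; recursion stops.
Total rows emitted: 11.

11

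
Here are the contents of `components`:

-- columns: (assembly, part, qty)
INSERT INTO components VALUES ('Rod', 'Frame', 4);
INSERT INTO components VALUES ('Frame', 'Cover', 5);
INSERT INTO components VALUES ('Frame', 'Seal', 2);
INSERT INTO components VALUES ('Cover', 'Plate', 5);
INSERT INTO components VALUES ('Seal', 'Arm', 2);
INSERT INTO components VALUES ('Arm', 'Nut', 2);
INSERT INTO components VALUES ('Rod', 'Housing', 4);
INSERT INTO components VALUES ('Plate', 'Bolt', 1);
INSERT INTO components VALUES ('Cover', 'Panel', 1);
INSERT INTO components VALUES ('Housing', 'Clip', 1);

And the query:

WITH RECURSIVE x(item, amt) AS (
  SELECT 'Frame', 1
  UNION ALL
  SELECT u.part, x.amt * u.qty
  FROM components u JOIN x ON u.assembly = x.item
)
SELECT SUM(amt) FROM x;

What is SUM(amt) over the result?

Base: (Frame, amt=1).
Iteration 1: components of {Frame} -> Cover = 1*5 = 5, Seal = 1*2 = 2.
Iteration 2: components of {Cover,Seal} -> Arm = 2*2 = 4, Panel = 5*1 = 5, Plate = 5*5 = 25.
Iteration 3: components of {Arm,Panel,Plate} -> Bolt = 25*1 = 25, Nut = 4*2 = 8.
Iteration 4: no further components; recursion stops.
SUM(amt) = 1 + 5 + 2 + 25 + 5 + 4 + 25 + 8 = 75.

75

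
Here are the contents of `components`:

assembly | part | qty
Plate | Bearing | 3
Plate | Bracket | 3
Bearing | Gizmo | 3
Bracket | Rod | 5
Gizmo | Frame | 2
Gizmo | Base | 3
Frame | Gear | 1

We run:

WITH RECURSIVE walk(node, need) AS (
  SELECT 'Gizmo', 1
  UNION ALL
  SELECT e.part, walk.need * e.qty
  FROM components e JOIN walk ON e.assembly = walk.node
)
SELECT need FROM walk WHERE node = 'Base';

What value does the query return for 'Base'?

Base: (Gizmo, need=1).
Iteration 1: components of {Gizmo} -> Base = 1*3 = 3, Frame = 1*2 = 2.
Iteration 2: components of {Base,Frame} -> Gear = 2*1 = 2.
Iteration 3: no further components; recursion stops.

3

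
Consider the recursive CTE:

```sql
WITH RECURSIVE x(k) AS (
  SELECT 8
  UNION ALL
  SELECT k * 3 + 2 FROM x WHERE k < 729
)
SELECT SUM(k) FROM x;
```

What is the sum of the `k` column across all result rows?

3270

Base: k=8.
Iteration 1: 8 < 729 holds -> k = 8 * 3 + 2 = 26.
Iteration 2: 26 < 729 holds -> k = 26 * 3 + 2 = 80.
Iteration 3: 80 < 729 holds -> k = 80 * 3 + 2 = 242.
Iteration 4: 242 < 729 holds -> k = 242 * 3 + 2 = 728.
Iteration 5: 728 < 729 holds -> k = 728 * 3 + 2 = 2186.
Iteration 6: 2186 < 729 fails; recursion stops.
SUM(k) = 8 + 26 + 80 + 242 + 728 + 2186 = 3270.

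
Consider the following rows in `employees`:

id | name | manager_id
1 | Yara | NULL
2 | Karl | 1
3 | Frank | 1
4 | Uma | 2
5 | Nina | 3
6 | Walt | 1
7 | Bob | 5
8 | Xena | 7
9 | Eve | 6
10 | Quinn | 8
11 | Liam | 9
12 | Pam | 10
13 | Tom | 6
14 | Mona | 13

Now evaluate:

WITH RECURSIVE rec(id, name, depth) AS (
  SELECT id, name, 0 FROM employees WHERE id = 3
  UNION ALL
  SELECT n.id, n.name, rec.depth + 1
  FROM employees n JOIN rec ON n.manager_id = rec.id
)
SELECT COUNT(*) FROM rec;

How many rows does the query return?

6

Base: id=3 (Frank) at depth 0.
Iteration 1: rows with manager_id in {3} -> Nina (id 5, depth 1).
Iteration 2: rows with manager_id in {5} -> Bob (id 7, depth 2).
Iteration 3: rows with manager_id in {7} -> Xena (id 8, depth 3).
Iteration 4: rows with manager_id in {8} -> Quinn (id 10, depth 4).
Iteration 5: rows with manager_id in {10} -> Pam (id 12, depth 5).
Iteration 6: no rows with manager_id in {12}; recursion stops.
Total rows emitted: 6.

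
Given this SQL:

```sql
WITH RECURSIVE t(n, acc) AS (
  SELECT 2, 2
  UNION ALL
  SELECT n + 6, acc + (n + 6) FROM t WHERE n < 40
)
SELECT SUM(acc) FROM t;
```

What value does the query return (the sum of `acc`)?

Base: n=2, acc=2.
Iteration 1: 2 < 40 holds -> n = 2 + 6 = 8, acc = 2 + 8 = 10.
Iteration 2: 8 < 40 holds -> n = 8 + 6 = 14, acc = 10 + 14 = 24.
Iteration 3: 14 < 40 holds -> n = 14 + 6 = 20, acc = 24 + 20 = 44.
Iteration 4: 20 < 40 holds -> n = 20 + 6 = 26, acc = 44 + 26 = 70.
Iteration 5: 26 < 40 holds -> n = 26 + 6 = 32, acc = 70 + 32 = 102.
Iteration 6: 32 < 40 holds -> n = 32 + 6 = 38, acc = 102 + 38 = 140.
Iteration 7: 38 < 40 holds -> n = 38 + 6 = 44, acc = 140 + 44 = 184.
Iteration 8: 44 < 40 fails; recursion stops.
SUM(acc) = 2 + 10 + 24 + 44 + 70 + 102 + 140 + 184 = 576.

576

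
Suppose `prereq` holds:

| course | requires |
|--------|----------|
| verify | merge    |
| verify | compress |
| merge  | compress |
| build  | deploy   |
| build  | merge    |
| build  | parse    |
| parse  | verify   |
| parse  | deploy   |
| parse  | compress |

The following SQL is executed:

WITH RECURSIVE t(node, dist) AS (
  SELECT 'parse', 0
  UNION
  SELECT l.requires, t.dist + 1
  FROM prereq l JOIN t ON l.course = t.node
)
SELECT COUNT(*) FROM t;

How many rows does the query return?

Base: (parse, dist=0).
Iteration 1: edges from {parse} -> (compress, dist=1), (deploy, dist=1), (verify, dist=1).
Iteration 2: edges from {compress,deploy,verify} -> (compress, dist=2), (merge, dist=2).
Iteration 3: edges from {compress,merge} -> (compress, dist=3).
Iteration 4: no outgoing edges from {compress}; recursion stops.
Total rows emitted: 7.

7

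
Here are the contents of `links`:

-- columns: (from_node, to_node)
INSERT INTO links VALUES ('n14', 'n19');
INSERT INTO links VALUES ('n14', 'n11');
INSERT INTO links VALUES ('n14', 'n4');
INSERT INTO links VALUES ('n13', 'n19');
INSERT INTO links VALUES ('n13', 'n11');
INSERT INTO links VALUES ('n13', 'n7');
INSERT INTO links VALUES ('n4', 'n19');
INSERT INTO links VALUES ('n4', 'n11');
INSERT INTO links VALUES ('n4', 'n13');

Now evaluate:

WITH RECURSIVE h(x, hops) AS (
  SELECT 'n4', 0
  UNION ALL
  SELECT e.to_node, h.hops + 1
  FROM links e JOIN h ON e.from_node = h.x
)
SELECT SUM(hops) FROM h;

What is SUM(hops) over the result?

9

Base: (n4, hops=0).
Iteration 1: edges from {n4} -> (n11, hops=1), (n13, hops=1), (n19, hops=1).
Iteration 2: edges from {n11,n13,n19} -> (n11, hops=2), (n19, hops=2), (n7, hops=2).
Iteration 3: no outgoing edges from {n11,n19,n7}; recursion stops.
SUM(hops) = 0 + 1 + 1 + 1 + 2 + 2 + 2 = 9.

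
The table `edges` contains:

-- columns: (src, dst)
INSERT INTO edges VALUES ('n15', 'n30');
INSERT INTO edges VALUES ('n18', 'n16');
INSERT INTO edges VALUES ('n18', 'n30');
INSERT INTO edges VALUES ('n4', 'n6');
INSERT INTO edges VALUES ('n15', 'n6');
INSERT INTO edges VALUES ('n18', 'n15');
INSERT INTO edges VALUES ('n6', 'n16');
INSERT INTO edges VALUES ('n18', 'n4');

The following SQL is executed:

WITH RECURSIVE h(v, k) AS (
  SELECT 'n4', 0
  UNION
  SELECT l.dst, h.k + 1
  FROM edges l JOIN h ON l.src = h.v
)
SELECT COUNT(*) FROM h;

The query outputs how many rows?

3

Base: (n4, k=0).
Iteration 1: edges from {n4} -> (n6, k=1).
Iteration 2: edges from {n6} -> (n16, k=2).
Iteration 3: no outgoing edges from {n16}; recursion stops.
Total rows emitted: 3.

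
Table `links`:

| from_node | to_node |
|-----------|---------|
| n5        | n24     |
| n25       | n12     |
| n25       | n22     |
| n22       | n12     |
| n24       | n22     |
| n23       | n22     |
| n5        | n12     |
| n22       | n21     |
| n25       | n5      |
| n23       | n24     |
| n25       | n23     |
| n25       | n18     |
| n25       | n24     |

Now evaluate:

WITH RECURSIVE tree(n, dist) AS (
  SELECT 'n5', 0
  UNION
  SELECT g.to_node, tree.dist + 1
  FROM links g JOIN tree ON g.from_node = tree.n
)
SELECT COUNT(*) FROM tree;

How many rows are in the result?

Base: (n5, dist=0).
Iteration 1: edges from {n5} -> (n12, dist=1), (n24, dist=1).
Iteration 2: edges from {n12,n24} -> (n22, dist=2).
Iteration 3: edges from {n22} -> (n12, dist=3), (n21, dist=3).
Iteration 4: no outgoing edges from {n12,n21}; recursion stops.
Total rows emitted: 6.

6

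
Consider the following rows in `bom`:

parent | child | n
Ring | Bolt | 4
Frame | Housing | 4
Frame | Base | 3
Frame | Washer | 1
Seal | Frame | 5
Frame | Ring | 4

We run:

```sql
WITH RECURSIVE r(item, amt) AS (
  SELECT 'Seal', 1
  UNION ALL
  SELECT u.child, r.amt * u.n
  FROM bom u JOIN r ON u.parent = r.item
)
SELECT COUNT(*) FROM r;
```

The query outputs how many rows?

7

Base: (Seal, amt=1).
Iteration 1: components of {Seal} -> Frame = 1*5 = 5.
Iteration 2: components of {Frame} -> Base = 5*3 = 15, Housing = 5*4 = 20, Ring = 5*4 = 20, Washer = 5*1 = 5.
Iteration 3: components of {Base,Housing,Ring,Washer} -> Bolt = 20*4 = 80.
Iteration 4: no further components; recursion stops.
Total rows emitted: 7.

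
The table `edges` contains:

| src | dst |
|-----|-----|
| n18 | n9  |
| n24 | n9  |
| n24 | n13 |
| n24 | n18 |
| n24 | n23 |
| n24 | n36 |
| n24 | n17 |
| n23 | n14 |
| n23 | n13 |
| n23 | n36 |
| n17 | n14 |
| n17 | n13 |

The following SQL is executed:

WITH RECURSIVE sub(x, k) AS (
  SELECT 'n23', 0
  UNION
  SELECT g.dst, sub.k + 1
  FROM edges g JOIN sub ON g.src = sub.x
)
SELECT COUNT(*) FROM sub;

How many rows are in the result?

4

Base: (n23, k=0).
Iteration 1: edges from {n23} -> (n13, k=1), (n14, k=1), (n36, k=1).
Iteration 2: no outgoing edges from {n13,n14,n36}; recursion stops.
Total rows emitted: 4.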